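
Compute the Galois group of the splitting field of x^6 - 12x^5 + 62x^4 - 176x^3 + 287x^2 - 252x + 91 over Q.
6T4: A_4

The polynomial f is an irreducible sextic over Q, so G = Gal(f/Q) is one of the 16 transitive subgroups 6T1, ..., 6T16 of S_6. The discriminant of f is 153664 = 392^2, a perfect square, so G is contained in A_6. The transitive groups of degree 6 contained in A_6 are: A_4 (6T4, order 12), S_4 (6T7, order 24), (C_3 x C_3) : C_4 (6T10, order 36), PSL(2,5) (6T12, order 60), A_6 (6T15, order 360). By Dedekind's theorem, for a prime p not dividing disc(f) the degrees of the irreducible factors of f mod p form the cycle type of an element of G. Factoring f modulo the 33 such primes p <= 149 (skipping 2, 7, which divide the discriminant), each new pattern first appears at: mod 3: f = (x^3 + x^2 + 2x + 1)(x^3 + 2x^2 + x + 1), pattern 3+3; mod 13: f = (x)(x + 9)(x^2 + 9x + 2)(x^2 + 9x + 12), pattern 2+2+1+1. No other pattern occurs in this range, so the set of observed cycle types is {3+3, 2+2+1+1}. The candidates containing elements of all these cycle types are A_4 (6T4) of order 12, S_4 (6T7) of order 24, (C_3 x C_3) : C_4 (6T10) of order 36, PSL(2,5) (6T12) of order 60, A_6 (6T15) of order 360; the others are excluded. The observed types are precisely the cycle types that occur in A_4 (6T4) (apart from the identity). Each of the other remaining candidates has further cycle types, and by the Chebotarev density theorem the matching factorization patterns would occur for a proportion of primes equal to their share of the group: S_4 (6T7) additionally contains elements of type 4+2 (6 of its 24 elements, about 25% of primes); (C_3 x C_3) : C_4 (6T10) additionally contains elements of type 4+2, 3+1+1+1 (22 of its 36 elements, about 61% of primes); PSL(2,5) (6T12) additionally contains elements of type 5+1 (24 of its 60 elements, about 40% of primes); A_6 (6T15) additionally contains elements of type 5+1, 4+2, 3+1+1+1 (274 of its 360 elements, about 76% of primes). None of the 33 primes tested shows any such pattern (for each of these groups the chance of that is below 10^-4), which rules them out. Hence G = A_4 (6T4), of order 12.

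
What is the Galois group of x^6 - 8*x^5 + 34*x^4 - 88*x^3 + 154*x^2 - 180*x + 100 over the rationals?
The polynomial f is an irreducible sextic over Q, so G = Gal(f/Q) is one of the 16 transitive subgroups 6T1, ..., 6T16 of S_6. The discriminant of f is -54718156800, which is not a perfect square, so G is not contained in A_6. The transitive groups of degree 6 not contained in A_6 are: C_6 (6T1, order 6), S_3 (6T2, order 6), D_6 (6T3, order 12), C_3 x S_3 (6T5, order 18), A_4 x C_2 (6T6, order 24), S_4 (6T8, order 24), S_3 x S_3 (6T9, order 36), S_4 x C_2 (6T11, order 48), (S_3 x S_3) : C_2 (6T13, order 72), PGL(2,5) (6T14, order 120), S_6 (6T16, order 720). By Dedekind's theorem, for a prime p not dividing disc(f) the degrees of the irreducible factors of f mod p form the cycle type of an element of G. Factoring f modulo the 27 such primes p <= 113 (skipping 2, 3, 5, which divide the discriminant), each new pattern first appears at: mod 7: f = (x^2 + 6x + 4)(x^4 + 2x^2 + 5x + 4), pattern 4+2; mod 13: f = (x + 12)(x^2 + 10x + 4)(x^3 + 9x^2 + 11x + 1), pattern 3+2+1; mod 17: f = (x^3 + 13x^2 + 4x + 2)(x^3 + 13x^2 + 14x + 16), pattern 3+3; mod 19: f = (x^2 + 7x + 9)(x^2 + 8x + 1)(x^2 + 15x + 9), pattern 2+2+2; mod 31: f = (x^6 + 23x^5 + 3x^4 + 5x^3 + 30x^2 + 6x + 7), pattern 6; mod 37: f = (x + 22)(x + 23)(x^2 + 10x + 19)(x^2 + 11x + 8), pattern 2+2+1+1; mod 41: f = (x + 13)(x + 28)(x + 37)(x^3 + 37x^2 + 23x + 5), pattern 3+1+1+1; mod 113: f = (x + 1)(x + 30)(x + 51)(x + 57)(x^2 + 79x + 57), pattern 2+1+1+1+1. No other pattern occurs in this range, so the set of observed cycle types is {4+2, 3+2+1, 3+3, 2+2+2, 6, 2+2+1+1, 3+1+1+1, 2+1+1+1+1}. The candidates containing elements of all these cycle types are (S_3 x S_3) : C_2 (6T13) of order 72, S_6 (6T16) of order 720; the others are excluded. The observed types are precisely the cycle types that occur in (S_3 x S_3) : C_2 (6T13) (apart from the identity). Each of the other remaining candidates has further cycle types, and by the Chebotarev density theorem the matching factorization patterns would occur for a proportion of primes equal to their share of the group: S_6 (6T16) additionally contains elements of type 5+1, 4+1+1 (234 of its 720 elements, about 32% of primes). None of the 27 primes tested shows any such pattern (for each of these groups the chance of that is below 10^-4), which rules them out. Hence G = (S_3 x S_3) : C_2 (6T13), of order 72.

6T13: (S_3 x S_3) : C_2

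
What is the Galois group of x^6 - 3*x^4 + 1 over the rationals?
The polynomial f is an irreducible sextic over Q, so G = Gal(f/Q) is one of the 16 transitive subgroups 6T1, ..., 6T16 of S_6. The discriminant of f is -419904, which is not a perfect square, so G is not contained in A_6. The transitive groups of degree 6 not contained in A_6 are: C_6 (6T1, order 6), S_3 (6T2, order 6), D_6 (6T3, order 12), C_3 x S_3 (6T5, order 18), A_4 x C_2 (6T6, order 24), S_4 (6T8, order 24), S_3 x S_3 (6T9, order 36), S_4 x C_2 (6T11, order 48), (S_3 x S_3) : C_2 (6T13, order 72), PGL(2,5) (6T14, order 120), S_6 (6T16, order 720). By Dedekind's theorem, for a prime p not dividing disc(f) the degrees of the irreducible factors of f mod p form the cycle type of an element of G. Factoring f modulo the 33 such primes p <= 149 (skipping 2, 3, which divide the discriminant), each new pattern first appears at: mod 5: f = (x^3 + x^2 + 4x + 3)(x^3 + 4x^2 + 4x + 2), pattern 3+3; mod 7: f = (x^6 + 4x^4 + 1), pattern 6; mod 17: f = (x + 2)(x + 15)(x^2 + 6)(x^2 + 12), pattern 2+2+1+1; mod 19: f = (x + 6)(x + 7)(x + 12)(x + 13)(x^2 + 6), pattern 2+1+1+1+1; mod 71: f = (x^2 + 40)(x^2 + 45)(x^2 + 54), pattern 2+2+2. No other pattern occurs in this range, so the set of observed cycle types is {3+3, 6, 2+2+1+1, 2+1+1+1+1, 2+2+2}. The candidates containing elements of all these cycle types are A_4 x C_2 (6T6) of order 24, S_4 x C_2 (6T11) of order 48, (S_3 x S_3) : C_2 (6T13) of order 72, S_6 (6T16) of order 720; the others are excluded. The observed types are precisely the cycle types that occur in A_4 x C_2 (6T6) (apart from the identity). Each of the other remaining candidates has further cycle types, and by the Chebotarev density theorem the matching factorization patterns would occur for a proportion of primes equal to their share of the group: S_4 x C_2 (6T11) additionally contains elements of type 4+2, 4+1+1 (12 of its 48 elements, about 25% of primes); (S_3 x S_3) : C_2 (6T13) additionally contains elements of type 4+2, 3+2+1, 3+1+1+1 (34 of its 72 elements, about 47% of primes); S_6 (6T16) additionally contains elements of type 5+1, 4+2, 4+1+1, 3+2+1, 3+1+1+1 (484 of its 720 elements, about 67% of primes). None of the 33 primes tested shows any such pattern (for each of these groups the chance of that is below 10^-4), which rules them out. Hence G = A_4 x C_2 (6T6), of order 24.

A_4 x C_2 (also written A4xC2)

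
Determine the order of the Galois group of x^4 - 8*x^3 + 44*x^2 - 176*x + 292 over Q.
The degree of the splitting field over Q equals the order of the Galois group, so first determine the group. The polynomial is an irreducible quartic over Q and its discriminant is 235929600 = 15360^2, a perfect square, so the Galois group is contained in A_4. The resolvent cubic y^3 - 44*y^2 + 240*y + 1728 splits completely over Q, which gives the Klein four-group V_4. The Galois group V_4 (4T2) has order 4, so the splitting field has degree 4 over Q.

4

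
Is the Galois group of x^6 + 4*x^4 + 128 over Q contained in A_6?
The polynomial is irreducible of degree 6 over Q. Its discriminant is -1849378557919232, which is not a perfect square. A Galois group lies in the alternating group exactly when the discriminant is a square in Q, so the Galois group (S_4 x C_2) is not contained in A_6.

No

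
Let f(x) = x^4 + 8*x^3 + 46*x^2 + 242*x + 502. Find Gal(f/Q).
The polynomial is an irreducible quartic over Q and its discriminant is 689076944, which is not a perfect square, so the Galois group is not contained in A_4. The resolvent cubic y^3 - 46*y^2 - 72*y + 1676 is irreducible over Q. An irreducible resolvent with non-square discriminant gives S_4.

S_4 (also written S4)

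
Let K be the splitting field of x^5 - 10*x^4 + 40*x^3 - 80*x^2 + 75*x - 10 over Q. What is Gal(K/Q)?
The polynomial f is an irreducible quintic over Q, so G = Gal(f/Q) is a transitive subgroup of S_5: one of C_5 (5T1, order 5), D_5 (5T2, order 10), F_20 (5T3, order 20), A_5 (5T4, order 60) or S_5 (5T5, order 120). The discriminant of f is 64000000 = 8000^2, a perfect square, so G is contained in A_5. The transitive groups of degree 5 contained in A_5 are: C_5 (5T1, order 5), D_5 (5T2, order 10), A_5 (5T4, order 60). By Dedekind's theorem, for a prime p not dividing disc(f) the degrees of the irreducible factors of f mod p form the cycle type of an element of G. Factoring f modulo the 23 such primes p <= 97 (skipping 2, 5, which divide the discriminant), each new pattern first appears at: mod 3: f = (x + 1)(x^2 + 1)(x^2 + x + 2), pattern 2+2+1; mod 7: f = (x^5 + 4x^4 + 5x^3 + 4x^2 + 5x + 4), pattern 5. No other pattern occurs in this range, so the set of observed cycle types is {2+2+1, 5}. The candidates containing elements of all these cycle types are D_5 (5T2) of order 10, A_5 (5T4) of order 60; the others are excluded. The observed types are precisely the cycle types that occur in D_5 (5T2) (apart from the identity). Each of the other remaining candidates has further cycle types, and by the Chebotarev density theorem the matching factorization patterns would occur for a proportion of primes equal to their share of the group: A_5 (5T4) additionally contains elements of type 3+1+1 (20 of its 60 elements, about 33% of primes). None of the 23 primes tested shows any such pattern (for each of these groups the chance of that is below 10^-4), which rules them out. Hence G = D_5 (5T2), of order 10.

5T2: D_5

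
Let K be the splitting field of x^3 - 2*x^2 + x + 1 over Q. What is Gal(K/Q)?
The polynomial is an irreducible cubic over Q and its discriminant is -31, which is not a perfect square. For an irreducible cubic, a non-square discriminant gives Galois group S_3.

S_3 (order 6)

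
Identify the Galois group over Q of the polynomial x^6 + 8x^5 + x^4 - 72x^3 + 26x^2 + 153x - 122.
The polynomial f is an irreducible sextic over Q, so G = Gal(f/Q) is one of the 16 transitive subgroups 6T1, ..., 6T16 of S_6. The discriminant of f is 30991489 = 5567^2, a perfect square, so G is contained in A_6. The transitive groups of degree 6 contained in A_6 are: A_4 (6T4, order 12), S_4 (6T7, order 24), (C_3 x C_3) : C_4 (6T10, order 36), PSL(2,5) (6T12, order 60), A_6 (6T15, order 360). By Dedekind's theorem, for a prime p not dividing disc(f) the degrees of the irreducible factors of f mod p form the cycle type of an element of G. Factoring f modulo the 21 such primes p <= 79 (skipping 19, which divides the discriminant), each new pattern first appears at: mod 2: f = (x)(x^5 + x^3 + 1), pattern 5+1; mod 7: f = (x^3 + 2x^2 + 4x + 2)(x^3 + 6x^2 + 6x + 2), pattern 3+3; mod 61: f = (x)(x + 1)(x^2 + 32x + 6)(x^2 + 36x + 56), pattern 2+2+1+1. No other pattern occurs in this range, so the set of observed cycle types is {5+1, 3+3, 2+2+1+1}. The candidates containing elements of all these cycle types are PSL(2,5) (6T12) of order 60, A_6 (6T15) of order 360; the others are excluded. The observed types are precisely the cycle types that occur in PSL(2,5) (6T12) (apart from the identity). Each of the other remaining candidates has further cycle types, and by the Chebotarev density theorem the matching factorization patterns would occur for a proportion of primes equal to their share of the group: A_6 (6T15) additionally contains elements of type 4+2, 3+1+1+1 (130 of its 360 elements, about 36% of primes). None of the 21 primes tested shows any such pattern (for each of these groups the chance of that is below 10^-4), which rules them out. Hence G = PSL(2,5) (6T12), of order 60.

PSL(2,5)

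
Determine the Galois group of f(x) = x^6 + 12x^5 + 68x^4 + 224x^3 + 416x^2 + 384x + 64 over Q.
A_4 (order 12)

The polynomial f is an irreducible sextic over Q, so G = Gal(f/Q) is one of the 16 transitive subgroups 6T1, ..., 6T16 of S_6. The discriminant of f is 164995463643136 = 12845056^2, a perfect square, so G is contained in A_6. The transitive groups of degree 6 contained in A_6 are: A_4 (6T4, order 12), S_4 (6T7, order 24), (C_3 x C_3) : C_4 (6T10, order 36), PSL(2,5) (6T12, order 60), A_6 (6T15, order 360). By Dedekind's theorem, for a prime p not dividing disc(f) the degrees of the irreducible factors of f mod p form the cycle type of an element of G. Factoring f modulo the 33 such primes p <= 149 (skipping 2, 7, which divide the discriminant), each new pattern first appears at: mod 3: f = (x^3 + x^2 + x + 2)(x^3 + 2x^2 + 2x + 2), pattern 3+3; mod 13: f = (x + 6)(x + 11)(x^2 + 4x + 9)(x^2 + 4x + 10), pattern 2+2+1+1. No other pattern occurs in this range, so the set of observed cycle types is {3+3, 2+2+1+1}. The candidates containing elements of all these cycle types are A_4 (6T4) of order 12, S_4 (6T7) of order 24, (C_3 x C_3) : C_4 (6T10) of order 36, PSL(2,5) (6T12) of order 60, A_6 (6T15) of order 360; the others are excluded. The observed types are precisely the cycle types that occur in A_4 (6T4) (apart from the identity). Each of the other remaining candidates has further cycle types, and by the Chebotarev density theorem the matching factorization patterns would occur for a proportion of primes equal to their share of the group: S_4 (6T7) additionally contains elements of type 4+2 (6 of its 24 elements, about 25% of primes); (C_3 x C_3) : C_4 (6T10) additionally contains elements of type 4+2, 3+1+1+1 (22 of its 36 elements, about 61% of primes); PSL(2,5) (6T12) additionally contains elements of type 5+1 (24 of its 60 elements, about 40% of primes); A_6 (6T15) additionally contains elements of type 5+1, 4+2, 3+1+1+1 (274 of its 360 elements, about 76% of primes). None of the 33 primes tested shows any such pattern (for each of these groups the chance of that is below 10^-4), which rules them out. Hence G = A_4 (6T4), of order 12.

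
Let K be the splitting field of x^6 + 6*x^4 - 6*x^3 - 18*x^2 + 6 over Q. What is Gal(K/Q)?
S_3 x S_3, the direct product S_3 x S_3 in its degree-6 action

The polynomial f is an irreducible sextic over Q, so G = Gal(f/Q) is one of the 16 transitive subgroups 6T1, ..., 6T16 of S_6. The discriminant of f is 14154124032, which is not a perfect square, so G is not contained in A_6. The transitive groups of degree 6 not contained in A_6 are: C_6 (6T1, order 6), S_3 (6T2, order 6), D_6 (6T3, order 12), C_3 x S_3 (6T5, order 18), A_4 x C_2 (6T6, order 24), S_4 (6T8, order 24), S_3 x S_3 (6T9, order 36), S_4 x C_2 (6T11, order 48), (S_3 x S_3) : C_2 (6T13, order 72), PGL(2,5) (6T14, order 120), S_6 (6T16, order 720). By Dedekind's theorem, for a prime p not dividing disc(f) the degrees of the irreducible factors of f mod p form the cycle type of an element of G. Factoring f modulo the 22 such primes p <= 97 (skipping 2, 3, 53, which divide the discriminant), each new pattern first appears at: mod 5: f = (x^6 + x^4 + 4x^3 + 2x^2 + 1), pattern 6; mod 11: f = (x + 3)(x + 10)(x^2 + x + 8)(x^2 + 8x + 8), pattern 2+2+1+1; mod 13: f = (x + 7)(x + 9)(x + 10)(x^3 + 4x + 1), pattern 3+1+1+1; mod 31: f = (x^2 + 7x + 17)(x^2 + 25x + 14)(x^2 + 30x + 18), pattern 2+2+2; mod 97: f = (x^3 + 33x + 84)(x^3 + 70x + 7), pattern 3+3. No other pattern occurs in this range, so the set of observed cycle types is {6, 2+2+1+1, 3+1+1+1, 2+2+2, 3+3}. The candidates containing elements of all these cycle types are S_3 x S_3 (6T9) of order 36, (S_3 x S_3) : C_2 (6T13) of order 72, S_6 (6T16) of order 720; the others are excluded. The observed types are precisely the cycle types that occur in S_3 x S_3 (6T9) (apart from the identity). Each of the other remaining candidates has further cycle types, and by the Chebotarev density theorem the matching factorization patterns would occur for a proportion of primes equal to their share of the group: (S_3 x S_3) : C_2 (6T13) additionally contains elements of type 4+2, 3+2+1, 2+1+1+1+1 (36 of its 72 elements, about 50% of primes); S_6 (6T16) additionally contains elements of type 5+1, 4+2, 4+1+1, 3+2+1, 2+1+1+1+1 (459 of its 720 elements, about 64% of primes). None of the 22 primes tested shows any such pattern (for each of these groups the chance of that is below 10^-4), which rules them out. Hence G = S_3 x S_3 (6T9), of order 36.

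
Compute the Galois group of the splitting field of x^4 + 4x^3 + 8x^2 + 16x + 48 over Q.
A_4 (also written A4)

The polynomial is an irreducible quartic over Q and its discriminant is 12845056 = 3584^2, a perfect square, so the Galois group is contained in A_4. The resolvent cubic y^3 - 8*y^2 - 128*y + 512 is irreducible over Q. An irreducible resolvent with square discriminant gives A_4.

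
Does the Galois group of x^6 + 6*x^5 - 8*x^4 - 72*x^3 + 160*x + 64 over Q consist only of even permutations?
No

The polynomial is irreducible of degree 6 over Q. Its discriminant is 870211913777152, which is not a perfect square. A Galois group lies in the alternating group exactly when the discriminant is a square in Q, so the Galois group (S_3) is not contained in A_6.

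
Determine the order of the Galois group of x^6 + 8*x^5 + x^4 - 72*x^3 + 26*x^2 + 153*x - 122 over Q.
60

The degree of the splitting field over Q equals the order of the Galois group, so first determine the group. The polynomial f is an irreducible sextic over Q, so G = Gal(f/Q) is one of the 16 transitive subgroups 6T1, ..., 6T16 of S_6. The discriminant of f is 30991489 = 5567^2, a perfect square, so G is contained in A_6. The transitive groups of degree 6 contained in A_6 are: A_4 (6T4, order 12), S_4 (6T7, order 24), (C_3 x C_3) : C_4 (6T10, order 36), PSL(2,5) (6T12, order 60), A_6 (6T15, order 360). By Dedekind's theorem, for a prime p not dividing disc(f) the degrees of the irreducible factors of f mod p form the cycle type of an element of G. Factoring f modulo the 21 such primes p <= 79 (skipping 19, which divides the discriminant), each new pattern first appears at: mod 2: f = (x)(x^5 + x^3 + 1), pattern 5+1; mod 7: f = (x^3 + 2x^2 + 4x + 2)(x^3 + 6x^2 + 6x + 2), pattern 3+3; mod 61: f = (x)(x + 1)(x^2 + 32x + 6)(x^2 + 36x + 56), pattern 2+2+1+1. No other pattern occurs in this range, so the set of observed cycle types is {5+1, 3+3, 2+2+1+1}. The candidates containing elements of all these cycle types are PSL(2,5) (6T12) of order 60, A_6 (6T15) of order 360; the others are excluded. The observed types are precisely the cycle types that occur in PSL(2,5) (6T12) (apart from the identity). Each of the other remaining candidates has further cycle types, and by the Chebotarev density theorem the matching factorization patterns would occur for a proportion of primes equal to their share of the group: A_6 (6T15) additionally contains elements of type 4+2, 3+1+1+1 (130 of its 360 elements, about 36% of primes). None of the 21 primes tested shows any such pattern (for each of these groups the chance of that is below 10^-4), which rules them out. Hence G = PSL(2,5) (6T12), of order 60. The Galois group PSL(2,5) (6T12) has order 60, so the splitting field has degree 60 over Q.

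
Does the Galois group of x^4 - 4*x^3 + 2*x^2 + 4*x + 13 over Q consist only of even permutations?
The polynomial is irreducible of degree 4 over Q. Its discriminant is 589824 = 768^2, a perfect square. A Galois group lies in the alternating group exactly when the discriminant is a square in Q, so the Galois group (V_4) is contained in A_4.

Yes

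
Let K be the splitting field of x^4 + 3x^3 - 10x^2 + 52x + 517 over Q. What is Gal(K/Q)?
The polynomial is an irreducible quartic over Q and its discriminant is 16862085469, which is not a perfect square, so the Galois group is not contained in A_4. The resolvent cubic y^3 + 10*y^2 - 1912*y - 28037 is irreducible over Q. An irreducible resolvent with non-square discriminant gives S_4.

S_4 (also written S4)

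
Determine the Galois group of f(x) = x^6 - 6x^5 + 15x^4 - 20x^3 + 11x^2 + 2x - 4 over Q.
The polynomial f is an irreducible sextic over Q, so G = Gal(f/Q) is one of the 16 transitive subgroups 6T1, ..., 6T16 of S_6. The discriminant of f is 3356224 = 1832^2, a perfect square, so G is contained in A_6. The transitive groups of degree 6 contained in A_6 are: A_4 (6T4, order 12), S_4 (6T7, order 24), (C_3 x C_3) : C_4 (6T10, order 36), PSL(2,5) (6T12, order 60), A_6 (6T15, order 360). By Dedekind's theorem, for a prime p not dividing disc(f) the degrees of the irreducible factors of f mod p form the cycle type of an element of G. Factoring f modulo the 79 such primes p <= 419 (skipping 2, 229, which divide the discriminant), each new pattern first appears at: mod 3: f = (x^3 + x^2 + 2)(x^3 + 2x^2 + x + 1), pattern 3+3; mod 7: f = (x^2 + 5x + 5)(x^4 + 3x^3 + 2x^2 + 4x + 2), pattern 4+2; mod 23: f = (x + 8)(x + 13)(x^2 + 20x + 20)(x^2 + 22x + 18), pattern 2+2+1+1; mod 193: f = (x + 86)(x + 89)(x + 92)(x + 99)(x + 102)(x + 105), pattern 1+1+1+1+1+1. No other pattern occurs in this range, so the set of observed cycle types is {3+3, 4+2, 2+2+1+1, 1+1+1+1+1+1}. The candidates containing elements of all these cycle types are S_4 (6T7) of order 24, (C_3 x C_3) : C_4 (6T10) of order 36, A_6 (6T15) of order 360; the others are excluded. The observed types are precisely the cycle types that occur in S_4 (6T7). Each of the other remaining candidates has further cycle types, and by the Chebotarev density theorem the matching factorization patterns would occur for a proportion of primes equal to their share of the group: (C_3 x C_3) : C_4 (6T10) additionally contains elements of type 3+1+1+1 (4 of its 36 elements, about 11% of primes); A_6 (6T15) additionally contains elements of type 5+1, 3+1+1+1 (184 of its 360 elements, about 51% of primes). None of the 79 primes tested shows any such pattern (for each of these groups the chance of that is below 10^-4), which rules them out. Hence G = S_4 (6T7), of order 24.

S_4 (also written S4+)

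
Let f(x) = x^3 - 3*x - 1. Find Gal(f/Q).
The polynomial is an irreducible cubic over Q and its discriminant is 81 = 9^2, a perfect square. For an irreducible cubic, a square discriminant forces the Galois group to be A_3, the cyclic group of order 3.

3T1: C_3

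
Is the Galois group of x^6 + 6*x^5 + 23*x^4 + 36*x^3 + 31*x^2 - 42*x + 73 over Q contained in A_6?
No

The polynomial is irreducible of degree 6 over Q. Its discriminant is -201485505789952, which is not a perfect square. A Galois group lies in the alternating group exactly when the discriminant is a square in Q, so the Galois group ((S_3 x S_3) : C_2) is not contained in A_6.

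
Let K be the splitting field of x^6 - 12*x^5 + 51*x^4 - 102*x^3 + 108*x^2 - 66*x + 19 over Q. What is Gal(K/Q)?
The polynomial f is an irreducible sextic over Q, so G = Gal(f/Q) is one of the 16 transitive subgroups 6T1, ..., 6T16 of S_6. The discriminant of f is -151585344, which is not a perfect square, so G is not contained in A_6. The transitive groups of degree 6 not contained in A_6 are: C_6 (6T1, order 6), S_3 (6T2, order 6), D_6 (6T3, order 12), C_3 x S_3 (6T5, order 18), A_4 x C_2 (6T6, order 24), S_4 (6T8, order 24), S_3 x S_3 (6T9, order 36), S_4 x C_2 (6T11, order 48), (S_3 x S_3) : C_2 (6T13, order 72), PGL(2,5) (6T14, order 120), S_6 (6T16, order 720). By Dedekind's theorem, for a prime p not dividing disc(f) the degrees of the irreducible factors of f mod p form the cycle type of an element of G. Factoring f modulo the 33 such primes p <= 151 (skipping 2, 3, 19, which divide the discriminant), each new pattern first appears at: mod 5: f = (x^3 + x + 1)(x^3 + 3x^2 + 4), pattern 3+3; mod 7: f = (x^6 + 2x^5 + 2x^4 + 3x^3 + 3x^2 + 4x + 5), pattern 6; mod 17: f = (x + 10)(x + 14)(x^2 + 5x + 14)(x^2 + 10x + 14), pattern 2+2+1+1; mod 71: f = (x^2 + 7x + 70)(x^2 + 17x + 64)(x^2 + 35x + 23), pattern 2+2+2; mod 107: f = (x + 13)(x + 41)(x + 77)(x + 89)(x^2 + 89x + 73), pattern 2+1+1+1+1. No other pattern occurs in this range, so the set of observed cycle types is {3+3, 6, 2+2+1+1, 2+2+2, 2+1+1+1+1}. The candidates containing elements of all these cycle types are A_4 x C_2 (6T6) of order 24, S_4 x C_2 (6T11) of order 48, (S_3 x S_3) : C_2 (6T13) of order 72, S_6 (6T16) of order 720; the others are excluded. The observed types are precisely the cycle types that occur in A_4 x C_2 (6T6) (apart from the identity). Each of the other remaining candidates has further cycle types, and by the Chebotarev density theorem the matching factorization patterns would occur for a proportion of primes equal to their share of the group: S_4 x C_2 (6T11) additionally contains elements of type 4+2, 4+1+1 (12 of its 48 elements, about 25% of primes); (S_3 x S_3) : C_2 (6T13) additionally contains elements of type 4+2, 3+2+1, 3+1+1+1 (34 of its 72 elements, about 47% of primes); S_6 (6T16) additionally contains elements of type 5+1, 4+2, 4+1+1, 3+2+1, 3+1+1+1 (484 of its 720 elements, about 67% of primes). None of the 33 primes tested shows any such pattern (for each of these groups the chance of that is below 10^-4), which rules them out. Hence G = A_4 x C_2 (6T6), of order 24.

A_4 x C_2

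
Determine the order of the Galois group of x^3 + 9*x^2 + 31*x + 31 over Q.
6

The degree of the splitting field over Q equals the order of the Galois group, so first determine the group. The polynomial is an irreducible cubic over Q and its discriminant is -1984, which is not a perfect square. For an irreducible cubic, a non-square discriminant gives Galois group S_3. The Galois group S_3 (3T2) has order 6, so the splitting field has degree 6 over Q.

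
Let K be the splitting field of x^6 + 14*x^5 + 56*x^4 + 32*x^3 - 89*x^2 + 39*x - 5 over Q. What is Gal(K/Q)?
The polynomial f is an irreducible sextic over Q, so G = Gal(f/Q) is one of the 16 transitive subgroups 6T1, ..., 6T16 of S_6. The discriminant of f is 30991489 = 5567^2, a perfect square, so G is contained in A_6. The transitive groups of degree 6 contained in A_6 are: A_4 (6T4, order 12), S_4 (6T7, order 24), (C_3 x C_3) : C_4 (6T10, order 36), PSL(2,5) (6T12, order 60), A_6 (6T15, order 360). By Dedekind's theorem, for a prime p not dividing disc(f) the degrees of the irreducible factors of f mod p form the cycle type of an element of G. Factoring f modulo the 21 such primes p <= 79 (skipping 19, which divides the discriminant), each new pattern first appears at: mod 2: f = (x + 1)(x^5 + x^4 + x^3 + x^2 + 1), pattern 5+1; mod 7: f = (x^3 + 2x^2 + 1)(x^3 + 5x^2 + 4x + 2), pattern 3+3; mod 61: f = (x + 1)(x + 2)(x^2 + 34x + 39)(x^2 + 38x + 32), pattern 2+2+1+1. No other pattern occurs in this range, so the set of observed cycle types is {5+1, 3+3, 2+2+1+1}. The candidates containing elements of all these cycle types are PSL(2,5) (6T12) of order 60, A_6 (6T15) of order 360; the others are excluded. The observed types are precisely the cycle types that occur in PSL(2,5) (6T12) (apart from the identity). Each of the other remaining candidates has further cycle types, and by the Chebotarev density theorem the matching factorization patterns would occur for a proportion of primes equal to their share of the group: A_6 (6T15) additionally contains elements of type 4+2, 3+1+1+1 (130 of its 360 elements, about 36% of primes). None of the 21 primes tested shows any such pattern (for each of these groups the chance of that is below 10^-4), which rules them out. Hence G = PSL(2,5) (6T12), of order 60.

PSL(2,5)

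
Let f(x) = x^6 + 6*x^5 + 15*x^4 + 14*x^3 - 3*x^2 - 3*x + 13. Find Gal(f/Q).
(S_3 x S_3) : C_2 (order 72)

The polynomial f is an irreducible sextic over Q, so G = Gal(f/Q) is one of the 16 transitive subgroups 6T1, ..., 6T16 of S_6. The discriminant of f is -6604217307, which is not a perfect square, so G is not contained in A_6. The transitive groups of degree 6 not contained in A_6 are: C_6 (6T1, order 6), S_3 (6T2, order 6), D_6 (6T3, order 12), C_3 x S_3 (6T5, order 18), A_4 x C_2 (6T6, order 24), S_4 (6T8, order 24), S_3 x S_3 (6T9, order 36), S_4 x C_2 (6T11, order 48), (S_3 x S_3) : C_2 (6T13, order 72), PGL(2,5) (6T14, order 120), S_6 (6T16, order 720). By Dedekind's theorem, for a prime p not dividing disc(f) the degrees of the irreducible factors of f mod p form the cycle type of an element of G. Factoring f modulo the 28 such primes p <= 127 (skipping 3, 17, 43, which divide the discriminant), each new pattern first appears at: mod 2: f = (x^6 + x^4 + x^2 + x + 1), pattern 6; mod 7: f = (x + 2)(x^2 + 6x + 6)(x^3 + 5x^2 + 6x + 4), pattern 3+2+1; mod 11: f = (x^2 + 2x + 5)(x^4 + 4x^3 + 2x^2 + x + 7), pattern 4+2; mod 13: f = (x)(x + 10)(x^2 + 10x + 5)(x^2 + 12x + 8), pattern 2+2+1+1; mod 61: f = (x + 5)(x + 15)(x + 17)(x + 40)(x^2 + 51x + 49), pattern 2+1+1+1+1; mod 97: f = (x + 4)(x + 48)(x + 74)(x^3 + 74x^2 + 37x + 53), pattern 3+1+1+1; mod 113: f = (x^2 + 9x + 72)(x^2 + 111x + 97)(x^2 + 112x + 97), pattern 2+2+2; mod 127: f = (x^3 + 42x^2 + 21x + 50)(x^3 + 91x^2 + 109x + 79), pattern 3+3. No other pattern occurs in this range, so the set of observed cycle types is {6, 3+2+1, 4+2, 2+2+1+1, 2+1+1+1+1, 3+1+1+1, 2+2+2, 3+3}. The candidates containing elements of all these cycle types are (S_3 x S_3) : C_2 (6T13) of order 72, S_6 (6T16) of order 720; the others are excluded. The observed types are precisely the cycle types that occur in (S_3 x S_3) : C_2 (6T13) (apart from the identity). Each of the other remaining candidates has further cycle types, and by the Chebotarev density theorem the matching factorization patterns would occur for a proportion of primes equal to their share of the group: S_6 (6T16) additionally contains elements of type 5+1, 4+1+1 (234 of its 720 elements, about 32% of primes). None of the 28 primes tested shows any such pattern (for each of these groups the chance of that is below 10^-4), which rules them out. Hence G = (S_3 x S_3) : C_2 (6T13), of order 72.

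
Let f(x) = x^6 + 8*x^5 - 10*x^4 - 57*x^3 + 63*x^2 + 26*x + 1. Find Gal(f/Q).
The polynomial f is an irreducible sextic over Q, so G = Gal(f/Q) is one of the 16 transitive subgroups 6T1, ..., 6T16 of S_6. The discriminant of f is 3646117689361 = 1909481^2, a perfect square, so G is contained in A_6. The transitive groups of degree 6 contained in A_6 are: A_4 (6T4, order 12), S_4 (6T7, order 24), (C_3 x C_3) : C_4 (6T10, order 36), PSL(2,5) (6T12, order 60), A_6 (6T15, order 360). By Dedekind's theorem, for a prime p not dividing disc(f) the degrees of the irreducible factors of f mod p form the cycle type of an element of G. Factoring f modulo the 21 such primes p <= 83 (skipping 7, 19, which divide the discriminant), each new pattern first appears at: mod 2: f = (x + 1)(x^5 + x^4 + x^3 + x + 1), pattern 5+1; mod 11: f = (x^3 + x^2 + 2x + 9)(x^3 + 7x^2 + 3x + 5), pattern 3+3; mod 61: f = (x + 2)(x + 25)(x^2 + 21x + 1)(x^2 + 21x + 11), pattern 2+2+1+1. No other pattern occurs in this range, so the set of observed cycle types is {5+1, 3+3, 2+2+1+1}. The candidates containing elements of all these cycle types are PSL(2,5) (6T12) of order 60, A_6 (6T15) of order 360; the others are excluded. The observed types are precisely the cycle types that occur in PSL(2,5) (6T12) (apart from the identity). Each of the other remaining candidates has further cycle types, and by the Chebotarev density theorem the matching factorization patterns would occur for a proportion of primes equal to their share of the group: A_6 (6T15) additionally contains elements of type 4+2, 3+1+1+1 (130 of its 360 elements, about 36% of primes). None of the 21 primes tested shows any such pattern (for each of these groups the chance of that is below 10^-4), which rules them out. Hence G = PSL(2,5) (6T12), of order 60.

PSL(2,5) (also written A5(6))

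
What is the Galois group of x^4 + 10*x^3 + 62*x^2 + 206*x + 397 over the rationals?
V_4 (order 4)

The polynomial is an irreducible quartic over Q and its discriminant is 205979904 = 14352^2, a perfect square, so the Galois group is contained in A_4. The resolvent cubic y^3 - 62*y^2 + 472*y + 16320 splits completely over Q, which gives the Klein four-group V_4.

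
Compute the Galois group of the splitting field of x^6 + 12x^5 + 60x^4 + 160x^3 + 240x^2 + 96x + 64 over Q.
(S_3 x S_3) : C_2 (also written G72)

The polynomial f is an irreducible sextic over Q, so G = Gal(f/Q) is one of the 16 transitive subgroups 6T1, ..., 6T16 of S_6. The discriminant of f is -9727331052552192, which is not a perfect square, so G is not contained in A_6. The transitive groups of degree 6 not contained in A_6 are: C_6 (6T1, order 6), S_3 (6T2, order 6), D_6 (6T3, order 12), C_3 x S_3 (6T5, order 18), A_4 x C_2 (6T6, order 24), S_4 (6T8, order 24), S_3 x S_3 (6T9, order 36), S_4 x C_2 (6T11, order 48), (S_3 x S_3) : C_2 (6T13, order 72), PGL(2,5) (6T14, order 120), S_6 (6T16, order 720). By Dedekind's theorem, for a prime p not dividing disc(f) the degrees of the irreducible factors of f mod p form the cycle type of an element of G. Factoring f modulo the 27 such primes p <= 127 (skipping 2, 3, 17, 43, which divide the discriminant), each new pattern first appears at: mod 5: f = (x^6 + 2x^5 + x + 4), pattern 6; mod 7: f = (x + 4)(x^2 + 5x + 2)(x^3 + 3x^2 + 4x + 1), pattern 3+2+1; mod 11: f = (x^2 + 4)(x^4 + x^3 + x^2 + 2x + 5), pattern 4+2; mod 13: f = (x + 5)(x + 8)(x^2 + 2x + 12)(x^2 + 10x + 1), pattern 2+2+1+1; mod 61: f = (x + 21)(x + 43)(x + 55)(x + 59)(x^2 + 17x + 47), pattern 2+1+1+1+1; mod 97: f = (x + 1)(x + 75)(x + 79)(x^3 + 51x^2 + 44x + 8), pattern 3+1+1+1; mod 113: f = (x^2 + 27x + 18)(x^2 + 102x + 36)(x^2 + 109x + 28), pattern 2+2+2; mod 127: f = (x^3 + 55x^2 + 26x + 8)(x^3 + 84x^2 + 113x + 8), pattern 3+3. No other pattern occurs in this range, so the set of observed cycle types is {6, 3+2+1, 4+2, 2+2+1+1, 2+1+1+1+1, 3+1+1+1, 2+2+2, 3+3}. The candidates containing elements of all these cycle types are (S_3 x S_3) : C_2 (6T13) of order 72, S_6 (6T16) of order 720; the others are excluded. The observed types are precisely the cycle types that occur in (S_3 x S_3) : C_2 (6T13) (apart from the identity). Each of the other remaining candidates has further cycle types, and by the Chebotarev density theorem the matching factorization patterns would occur for a proportion of primes equal to their share of the group: S_6 (6T16) additionally contains elements of type 5+1, 4+1+1 (234 of its 720 elements, about 32% of primes). None of the 27 primes tested shows any such pattern (for each of these groups the chance of that is below 10^-4), which rules them out. Hence G = (S_3 x S_3) : C_2 (6T13), of order 72.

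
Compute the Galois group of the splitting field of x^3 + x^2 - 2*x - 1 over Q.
The polynomial is an irreducible cubic over Q and its discriminant is 49 = 7^2, a perfect square. For an irreducible cubic, a square discriminant forces the Galois group to be A_3, the cyclic group of order 3.

C_3 (order 3)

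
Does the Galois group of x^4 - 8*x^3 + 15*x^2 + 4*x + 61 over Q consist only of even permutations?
The polynomial is irreducible of degree 4 over Q. Its discriminant is 76527504 = 8748^2, a perfect square. A Galois group lies in the alternating group exactly when the discriminant is a square in Q, so the Galois group (V_4) is contained in A_4.

Yes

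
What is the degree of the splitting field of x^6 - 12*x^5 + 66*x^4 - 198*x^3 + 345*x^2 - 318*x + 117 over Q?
120

The degree of the splitting field over Q equals the order of the Galois group, so first determine the group. The polynomial f is an irreducible sextic over Q, so G = Gal(f/Q) is one of the 16 transitive subgroups 6T1, ..., 6T16 of S_6. The discriminant of f is -1024192512, which is not a perfect square, so G is not contained in A_6. The transitive groups of degree 6 not contained in A_6 are: C_6 (6T1, order 6), S_3 (6T2, order 6), D_6 (6T3, order 12), C_3 x S_3 (6T5, order 18), A_4 x C_2 (6T6, order 24), S_4 (6T8, order 24), S_3 x S_3 (6T9, order 36), S_4 x C_2 (6T11, order 48), (S_3 x S_3) : C_2 (6T13, order 72), PGL(2,5) (6T14, order 120), S_6 (6T16, order 720). By Dedekind's theorem, for a prime p not dividing disc(f) the degrees of the irreducible factors of f mod p form the cycle type of an element of G. Factoring f modulo the 21 such primes p <= 89 (skipping 2, 3, 7, which divide the discriminant), each new pattern first appears at: mod 5: f = (x^6 + 3x^5 + x^4 + 2x^3 + 2x + 2), pattern 6; mod 11: f = (x + 3)(x^5 + 7x^4 + x^3 + 8x^2 + 2x + 6), pattern 5+1; mod 13: f = (x)(x + 11)(x^4 + 3x^3 + 7x^2 + 11x + 3), pattern 4+1+1; mod 23: f = (x + 2)(x + 8)(x^2 + 5x + 7)(x^2 + 19x + 7), pattern 2+2+1+1; mod 43: f = (x^3 + 13x^2 + 6x + 34)(x^3 + 18x^2 + 41x + 30), pattern 3+3; mod 61: f = (x^2 + 15x + 49)(x^2 + 41x + 10)(x^2 + 54x + 28), pattern 2+2+2. No other pattern occurs in this range, so the set of observed cycle types is {6, 5+1, 4+1+1, 2+2+1+1, 3+3, 2+2+2}. The candidates containing elements of all these cycle types are PGL(2,5) (6T14) of order 120, S_6 (6T16) of order 720; the others are excluded. The observed types are precisely the cycle types that occur in PGL(2,5) (6T14) (apart from the identity). Each of the other remaining candidates has further cycle types, and by the Chebotarev density theorem the matching factorization patterns would occur for a proportion of primes equal to their share of the group: S_6 (6T16) additionally contains elements of type 4+2, 3+2+1, 3+1+1+1, 2+1+1+1+1 (265 of its 720 elements, about 37% of primes). None of the 21 primes tested shows any such pattern (for each of these groups the chance of that is below 10^-4), which rules them out. Hence G = PGL(2,5) (6T14), of order 120. The Galois group PGL(2,5) (6T14) has order 120, so the splitting field has degree 120 over Q.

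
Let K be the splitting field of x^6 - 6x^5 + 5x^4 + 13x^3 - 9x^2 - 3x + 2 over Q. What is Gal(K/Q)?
PSL(2,5) (also written A5(6))

The polynomial f is an irreducible sextic over Q, so G = Gal(f/Q) is one of the 16 transitive subgroups 6T1, ..., 6T16 of S_6. The discriminant of f is 30991489 = 5567^2, a perfect square, so G is contained in A_6. The transitive groups of degree 6 contained in A_6 are: A_4 (6T4, order 12), S_4 (6T7, order 24), (C_3 x C_3) : C_4 (6T10, order 36), PSL(2,5) (6T12, order 60), A_6 (6T15, order 360). By Dedekind's theorem, for a prime p not dividing disc(f) the degrees of the irreducible factors of f mod p form the cycle type of an element of G. Factoring f modulo the 21 such primes p <= 79 (skipping 19, which divides the discriminant), each new pattern first appears at: mod 2: f = (x)(x^5 + x^3 + x^2 + x + 1), pattern 5+1; mod 7: f = (x^3 + 2x^2 + 4x + 5)(x^3 + 6x^2 + 3x + 6), pattern 3+3; mod 61: f = (x + 36)(x + 58)(x^2 + 9x + 38)(x^2 + 13x + 25), pattern 2+2+1+1. No other pattern occurs in this range, so the set of observed cycle types is {5+1, 3+3, 2+2+1+1}. The candidates containing elements of all these cycle types are PSL(2,5) (6T12) of order 60, A_6 (6T15) of order 360; the others are excluded. The observed types are precisely the cycle types that occur in PSL(2,5) (6T12) (apart from the identity). Each of the other remaining candidates has further cycle types, and by the Chebotarev density theorem the matching factorization patterns would occur for a proportion of primes equal to their share of the group: A_6 (6T15) additionally contains elements of type 4+2, 3+1+1+1 (130 of its 360 elements, about 36% of primes). None of the 21 primes tested shows any such pattern (for each of these groups the chance of that is below 10^-4), which rules them out. Hence G = PSL(2,5) (6T12), of order 60.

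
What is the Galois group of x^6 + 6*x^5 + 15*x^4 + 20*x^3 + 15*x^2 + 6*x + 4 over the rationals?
S_3, S_3 acting on 6 points

The polynomial f is an irreducible sextic over Q, so G = Gal(f/Q) is one of the 16 transitive subgroups 6T1, ..., 6T16 of S_6. The discriminant of f is -11337408, which is not a perfect square, so G is not contained in A_6. The transitive groups of degree 6 not contained in A_6 are: C_6 (6T1, order 6), S_3 (6T2, order 6), D_6 (6T3, order 12), C_3 x S_3 (6T5, order 18), A_4 x C_2 (6T6, order 24), S_4 (6T8, order 24), S_3 x S_3 (6T9, order 36), S_4 x C_2 (6T11, order 48), (S_3 x S_3) : C_2 (6T13, order 72), PGL(2,5) (6T14, order 120), S_6 (6T16, order 720). By Dedekind's theorem, for a prime p not dividing disc(f) the degrees of the irreducible factors of f mod p form the cycle type of an element of G. Factoring f modulo the 23 such primes p <= 97 (skipping 2, 3, which divide the discriminant), each new pattern first appears at: mod 5: f = (x^2 + x + 2)(x^2 + 2x + 3)(x^2 + 3x + 4), pattern 2+2+2; mod 7: f = (x^3 + 3x^2 + 3x + 3)(x^3 + 3x^2 + 3x + 6), pattern 3+3; mod 61: f = (x + 4)(x + 20)(x + 23)(x + 40)(x + 43)(x + 59), pattern 1+1+1+1+1+1. No other pattern occurs in this range, so the set of observed cycle types is {2+2+2, 3+3, 1+1+1+1+1+1}. The candidates containing elements of all these cycle types are C_6 (6T1) of order 6, S_3 (6T2) of order 6, D_6 (6T3) of order 12, C_3 x S_3 (6T5) of order 18, A_4 x C_2 (6T6) of order 24, S_4 (6T8) of order 24, S_3 x S_3 (6T9) of order 36, S_4 x C_2 (6T11) of order 48, (S_3 x S_3) : C_2 (6T13) of order 72, PGL(2,5) (6T14) of order 120, S_6 (6T16) of order 720; the others are excluded. The observed types are precisely the cycle types that occur in S_3 (6T2). Each of the other remaining candidates has further cycle types, and by the Chebotarev density theorem the matching factorization patterns would occur for a proportion of primes equal to their share of the group: C_6 (6T1) additionally contains elements of type 6 (2 of its 6 elements, about 33% of primes); D_6 (6T3) additionally contains elements of type 6, 2+2+1+1 (5 of its 12 elements, about 42% of primes); C_3 x S_3 (6T5) additionally contains elements of type 6, 3+1+1+1 (10 of its 18 elements, about 56% of primes); A_4 x C_2 (6T6) additionally contains elements of type 6, 2+2+1+1, 2+1+1+1+1 (14 of its 24 elements, about 58% of primes); S_4 (6T8) additionally contains elements of type 4+1+1, 2+2+1+1 (9 of its 24 elements, about 38% of primes); S_3 x S_3 (6T9) additionally contains elements of type 6, 3+1+1+1, 2+2+1+1 (25 of its 36 elements, about 69% of primes); S_4 x C_2 (6T11) additionally contains elements of type 6, 4+2, 4+1+1, 2+2+1+1, 2+1+1+1+1 (32 of its 48 elements, about 67% of primes); (S_3 x S_3) : C_2 (6T13) additionally contains elements of type 6, 4+2, 3+2+1, 3+1+1+1, 2+2+1+1, 2+1+1+1+1 (61 of its 72 elements, about 85% of primes); PGL(2,5) (6T14) additionally contains elements of type 6, 5+1, 4+1+1, 2+2+1+1 (89 of its 120 elements, about 74% of primes); S_6 (6T16) additionally contains elements of type 6, 5+1, 4+2, 4+1+1, 3+2+1, 3+1+1+1, 2+2+1+1, 2+1+1+1+1 (664 of its 720 elements, about 92% of primes). None of the 23 primes tested shows any such pattern (for each of these groups the chance of that is below 10^-4), which rules them out. Hence G = S_3 (6T2), of order 6.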